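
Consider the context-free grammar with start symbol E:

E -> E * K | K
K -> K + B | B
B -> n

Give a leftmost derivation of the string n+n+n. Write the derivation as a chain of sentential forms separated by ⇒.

E ⇒ K ⇒ K+B ⇒ K+B+B ⇒ B+B+B ⇒ n+B+B ⇒ n+n+B ⇒ n+n+n

E ⇒ K   [E -> K]
K ⇒ K+B   [K -> K + B]
K+B ⇒ K+B+B   [K -> K + B]
K+B+B ⇒ B+B+B   [K -> B]
B+B+B ⇒ n+B+B   [B -> n]
n+B+B ⇒ n+n+B   [B -> n]
n+n+B ⇒ n+n+n   [B -> n]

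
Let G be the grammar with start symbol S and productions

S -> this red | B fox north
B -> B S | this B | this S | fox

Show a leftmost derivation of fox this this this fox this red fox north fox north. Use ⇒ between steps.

S ⇒ B fox north ⇒ B S fox north ⇒ fox S fox north ⇒ fox B fox north fox north ⇒ fox this B fox north fox north ⇒ fox this this B fox north fox north ⇒ fox this this B S fox north fox north ⇒ fox this this this B S fox north fox north ⇒ fox this this this fox S fox north fox north ⇒ fox this this this fox this red fox north fox north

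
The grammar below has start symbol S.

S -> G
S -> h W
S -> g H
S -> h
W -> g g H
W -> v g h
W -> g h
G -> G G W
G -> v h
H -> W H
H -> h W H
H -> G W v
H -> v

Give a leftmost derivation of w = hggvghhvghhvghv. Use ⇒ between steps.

S ⇒ hW ⇒ hggH ⇒ hggWH ⇒ hggvghH ⇒ hggvghhWH ⇒ hggvghhvghH ⇒ hggvghhvghhWH ⇒ hggvghhvghhvghH ⇒ hggvghhvghhvghv

S ⇒ hW   [S -> h W]
hW ⇒ hggH   [W -> g g H]
hggH ⇒ hggWH   [H -> W H]
hggWH ⇒ hggvghH   [W -> v g h]
hggvghH ⇒ hggvghhWH   [H -> h W H]
hggvghhWH ⇒ hggvghhvghH   [W -> v g h]
hggvghhvghH ⇒ hggvghhvghhWH   [H -> h W H]
hggvghhvghhWH ⇒ hggvghhvghhvghH   [W -> v g h]
hggvghhvghhvghH ⇒ hggvghhvghhvghv   [H -> v]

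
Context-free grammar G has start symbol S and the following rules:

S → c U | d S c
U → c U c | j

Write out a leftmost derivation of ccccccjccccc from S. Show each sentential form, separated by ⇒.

S ⇒ cU   [S → c U]
cU ⇒ ccUc   [U → c U c]
ccUc ⇒ cccUcc   [U → c U c]
cccUcc ⇒ ccccUccc   [U → c U c]
ccccUccc ⇒ cccccUcccc   [U → c U c]
cccccUcccc ⇒ ccccccUccccc   [U → c U c]
ccccccUccccc ⇒ ccccccjccccc   [U → j]

S⇒cU⇒ccUc⇒cccUcc⇒ccccUccc⇒cccccUcccc⇒ccccccUccccc⇒ccccccjccccc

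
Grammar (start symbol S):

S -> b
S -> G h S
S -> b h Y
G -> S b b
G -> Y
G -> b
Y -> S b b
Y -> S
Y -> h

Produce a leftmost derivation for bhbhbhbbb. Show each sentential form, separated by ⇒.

S ⇒ bhY   [S -> b h Y]
bhY ⇒ bhSbb   [Y -> S b b]
bhSbb ⇒ bhbhYbb   [S -> b h Y]
bhbhYbb ⇒ bhbhSbb   [Y -> S]
bhbhSbb ⇒ bhbhbhYbb   [S -> b h Y]
bhbhbhYbb ⇒ bhbhbhSbb   [Y -> S]
bhbhbhSbb ⇒ bhbhbhbbb   [S -> b]

S⇒bhY⇒bhSbb⇒bhbhYbb⇒bhbhSbb⇒bhbhbhYbb⇒bhbhbhSbb⇒bhbhbhbbb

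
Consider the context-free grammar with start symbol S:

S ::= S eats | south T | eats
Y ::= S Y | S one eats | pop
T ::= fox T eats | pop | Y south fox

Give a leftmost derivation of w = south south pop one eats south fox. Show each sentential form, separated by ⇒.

S ⇒ south T ⇒ south Y south fox ⇒ south S one eats south fox ⇒ south south T one eats south fox ⇒ south south pop one eats south fox

S ⇒ south T   [S ::= south T]
south T ⇒ south Y south fox   [T ::= Y south fox]
south Y south fox ⇒ south S one eats south fox   [Y ::= S one eats]
south S one eats south fox ⇒ south south T one eats south fox   [S ::= south T]
south south T one eats south fox ⇒ south south pop one eats south fox   [T ::= pop]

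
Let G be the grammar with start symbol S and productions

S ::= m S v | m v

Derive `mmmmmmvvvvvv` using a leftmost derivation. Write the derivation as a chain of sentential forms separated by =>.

S => mSv => mmSvv => mmmSvvv => mmmmSvvvv => mmmmmSvvvvv => mmmmmmvvvvvv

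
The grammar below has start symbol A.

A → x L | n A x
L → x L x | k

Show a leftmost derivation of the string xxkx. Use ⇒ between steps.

A ⇒ xL ⇒ xxLx ⇒ xxkx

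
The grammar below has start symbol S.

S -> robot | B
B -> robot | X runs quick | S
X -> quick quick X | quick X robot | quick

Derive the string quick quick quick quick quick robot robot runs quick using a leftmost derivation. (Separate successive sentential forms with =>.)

S => B   [S -> B]
B => X runs quick   [B -> X runs quick]
X runs quick => quick X robot runs quick   [X -> quick X robot]
quick X robot runs quick => quick quick quick X robot runs quick   [X -> quick quick X]
quick quick quick X robot runs quick => quick quick quick quick X robot robot runs quick   [X -> quick X robot]
quick quick quick quick X robot robot runs quick => quick quick quick quick quick robot robot runs quick   [X -> quick]

S => B => X runs quick => quick X robot runs quick => quick quick quick X robot runs quick => quick quick quick quick X robot robot runs quick => quick quick quick quick quick robot robot runs quick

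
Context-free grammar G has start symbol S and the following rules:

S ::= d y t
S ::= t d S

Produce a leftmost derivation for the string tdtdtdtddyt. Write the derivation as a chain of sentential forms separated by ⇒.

S⇒tdS⇒tdtdS⇒tdtdtdS⇒tdtdtdtdS⇒tdtdtdtddyt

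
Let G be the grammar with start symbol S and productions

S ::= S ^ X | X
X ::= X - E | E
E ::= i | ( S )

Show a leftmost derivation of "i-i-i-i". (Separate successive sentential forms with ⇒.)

S ⇒ X   [S ::= X]
X ⇒ X-E   [X ::= X - E]
X-E ⇒ X-E-E   [X ::= X - E]
X-E-E ⇒ X-E-E-E   [X ::= X - E]
X-E-E-E ⇒ E-E-E-E   [X ::= E]
E-E-E-E ⇒ i-E-E-E   [E ::= i]
i-E-E-E ⇒ i-i-E-E   [E ::= i]
i-i-E-E ⇒ i-i-i-E   [E ::= i]
i-i-i-E ⇒ i-i-i-i   [E ::= i]

S⇒X⇒X-E⇒X-E-E⇒X-E-E-E⇒E-E-E-E⇒i-E-E-E⇒i-i-E-E⇒i-i-i-E⇒i-i-i-i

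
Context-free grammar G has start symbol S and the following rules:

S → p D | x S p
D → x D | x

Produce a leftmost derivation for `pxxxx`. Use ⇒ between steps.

S ⇒ pD ⇒ pxD ⇒ pxxD ⇒ pxxxD ⇒ pxxxx

S ⇒ pD   [S → p D]
pD ⇒ pxD   [D → x D]
pxD ⇒ pxxD   [D → x D]
pxxD ⇒ pxxxD   [D → x D]
pxxxD ⇒ pxxxx   [D → x]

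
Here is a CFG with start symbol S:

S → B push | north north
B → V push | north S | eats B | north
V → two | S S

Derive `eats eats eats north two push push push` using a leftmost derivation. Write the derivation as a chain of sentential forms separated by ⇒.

S ⇒ B push ⇒ eats B push ⇒ eats eats B push ⇒ eats eats eats B push ⇒ eats eats eats north S push ⇒ eats eats eats north B push push ⇒ eats eats eats north V push push push ⇒ eats eats eats north two push push push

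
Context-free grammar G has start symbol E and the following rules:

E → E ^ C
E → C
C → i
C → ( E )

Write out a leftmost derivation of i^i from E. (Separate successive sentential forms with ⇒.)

E ⇒ E^C   [E → E ^ C]
E^C ⇒ C^C   [E → C]
C^C ⇒ i^C   [C → i]
i^C ⇒ i^i   [C → i]

E ⇒ E^C ⇒ C^C ⇒ i^C ⇒ i^i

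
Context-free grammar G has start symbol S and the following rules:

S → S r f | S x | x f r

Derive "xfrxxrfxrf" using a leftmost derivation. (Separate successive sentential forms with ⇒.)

S ⇒ Srf ⇒ Sxrf ⇒ Srfxrf ⇒ Sxrfxrf ⇒ Sxxrfxrf ⇒ xfrxxrfxrf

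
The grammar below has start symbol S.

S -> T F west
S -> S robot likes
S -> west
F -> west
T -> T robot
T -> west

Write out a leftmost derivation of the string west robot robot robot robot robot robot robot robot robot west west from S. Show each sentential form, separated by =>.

S => T F west   [S -> T F west]
T F west => T robot F west   [T -> T robot]
T robot F west => T robot robot F west   [T -> T robot]
T robot robot F west => T robot robot robot F west   [T -> T robot]
T robot robot robot F west => T robot robot robot robot F west   [T -> T robot]
T robot robot robot robot F west => T robot robot robot robot robot F west   [T -> T robot]
T robot robot robot robot robot F west => T robot robot robot robot robot robot F west   [T -> T robot]
T robot robot robot robot robot robot F west => T robot robot robot robot robot robot robot F west   [T -> T robot]
T robot robot robot robot robot robot robot F west => T robot robot robot robot robot robot robot robot F west   [T -> T robot]
T robot robot robot robot robot robot robot robot F west => T robot robot robot robot robot robot robot robot robot F west   [T -> T robot]
T robot robot robot robot robot robot robot robot robot F west => west robot robot robot robot robot robot robot robot robot F west   [T -> west]
west robot robot robot robot robot robot robot robot robot F west => west robot robot robot robot robot robot robot robot robot west west   [F -> west]

S => T F west => T robot F west => T robot robot F west => T robot robot robot F west => T robot robot robot robot F west => T robot robot robot robot robot F west => T robot robot robot robot robot robot F west => T robot robot robot robot robot robot robot F west => T robot robot robot robot robot robot robot robot F west => T robot robot robot robot robot robot robot robot robot F west => west robot robot robot robot robot robot robot robot robot F west => west robot robot robot robot robot robot robot robot robot west west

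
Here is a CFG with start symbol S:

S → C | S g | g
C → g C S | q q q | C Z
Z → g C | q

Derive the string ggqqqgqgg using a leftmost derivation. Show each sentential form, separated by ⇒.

S ⇒ Sg ⇒ Cg ⇒ gCSg ⇒ gCZSg ⇒ ggCSZSg ⇒ ggqqqSZSg ⇒ ggqqqgZSg ⇒ ggqqqgqSg ⇒ ggqqqgqgg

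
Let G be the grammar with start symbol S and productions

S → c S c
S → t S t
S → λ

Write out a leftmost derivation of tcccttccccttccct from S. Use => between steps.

S => tSt => tcSct => tccScct => tcccSccct => tccctStccct => tcccttSttccct => tcccttcScttccct => tcccttccSccttccct => tcccttccccttccct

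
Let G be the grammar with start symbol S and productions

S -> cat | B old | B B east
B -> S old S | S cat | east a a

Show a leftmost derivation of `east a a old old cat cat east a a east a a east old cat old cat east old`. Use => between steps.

S => B old => S old S old => B old old S old => east a a old old S old => east a a old old B B east old => east a a old old S cat B east old => east a a old old cat cat B east old => east a a old old cat cat S cat east old => east a a old old cat cat B old cat east old => east a a old old cat cat S old S old cat east old => east a a old old cat cat B B east old S old cat east old => east a a old old cat cat east a a B east old S old cat east old => east a a old old cat cat east a a east a a east old S old cat east old => east a a old old cat cat east a a east a a east old cat old cat east old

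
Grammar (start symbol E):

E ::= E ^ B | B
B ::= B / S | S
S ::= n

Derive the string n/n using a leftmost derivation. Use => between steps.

E => B => B/S => S/S => n/S => n/n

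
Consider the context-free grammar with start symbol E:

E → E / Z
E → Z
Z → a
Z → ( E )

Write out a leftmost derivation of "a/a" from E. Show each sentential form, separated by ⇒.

E⇒E/Z⇒Z/Z⇒a/Z⇒a/a

E ⇒ E/Z   [E → E / Z]
E/Z ⇒ Z/Z   [E → Z]
Z/Z ⇒ a/Z   [Z → a]
a/Z ⇒ a/a   [Z → a]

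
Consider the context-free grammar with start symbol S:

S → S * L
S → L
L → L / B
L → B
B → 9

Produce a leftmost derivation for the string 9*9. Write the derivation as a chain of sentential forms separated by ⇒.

S ⇒ S*L ⇒ L*L ⇒ B*L ⇒ 9*L ⇒ 9*B ⇒ 9*9

S ⇒ S*L   [S → S * L]
S*L ⇒ L*L   [S → L]
L*L ⇒ B*L   [L → B]
B*L ⇒ 9*L   [B → 9]
9*L ⇒ 9*B   [L → B]
9*B ⇒ 9*9   [B → 9]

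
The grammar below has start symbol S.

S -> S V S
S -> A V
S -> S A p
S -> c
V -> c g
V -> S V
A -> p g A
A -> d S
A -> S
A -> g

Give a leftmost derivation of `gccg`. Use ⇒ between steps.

S ⇒ AV   [S -> A V]
AV ⇒ gV   [A -> g]
gV ⇒ gSV   [V -> S V]
gSV ⇒ gcV   [S -> c]
gcV ⇒ gccg   [V -> c g]

S ⇒ AV ⇒ gV ⇒ gSV ⇒ gcV ⇒ gccg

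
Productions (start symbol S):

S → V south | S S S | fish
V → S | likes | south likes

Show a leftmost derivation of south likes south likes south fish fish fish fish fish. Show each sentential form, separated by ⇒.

S ⇒ S S S ⇒ V south S S ⇒ south likes south S S ⇒ south likes south S S S S ⇒ south likes south V south S S S ⇒ south likes south likes south S S S ⇒ south likes south likes south S S S S S ⇒ south likes south likes south fish S S S S ⇒ south likes south likes south fish fish S S S ⇒ south likes south likes south fish fish fish S S ⇒ south likes south likes south fish fish fish fish S ⇒ south likes south likes south fish fish fish fish fish

S ⇒ S S S   [S → S S S]
S S S ⇒ V south S S   [S → V south]
V south S S ⇒ south likes south S S   [V → south likes]
south likes south S S ⇒ south likes south S S S S   [S → S S S]
south likes south S S S S ⇒ south likes south V south S S S   [S → V south]
south likes south V south S S S ⇒ south likes south likes south S S S   [V → likes]
south likes south likes south S S S ⇒ south likes south likes south S S S S S   [S → S S S]
south likes south likes south S S S S S ⇒ south likes south likes south fish S S S S   [S → fish]
south likes south likes south fish S S S S ⇒ south likes south likes south fish fish S S S   [S → fish]
south likes south likes south fish fish S S S ⇒ south likes south likes south fish fish fish S S   [S → fish]
south likes south likes south fish fish fish S S ⇒ south likes south likes south fish fish fish fish S   [S → fish]
south likes south likes south fish fish fish fish S ⇒ south likes south likes south fish fish fish fish fish   [S → fish]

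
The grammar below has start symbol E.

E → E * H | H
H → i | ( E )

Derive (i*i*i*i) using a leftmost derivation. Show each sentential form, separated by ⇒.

E ⇒ H ⇒ (E) ⇒ (E*H) ⇒ (E*H*H) ⇒ (E*H*H*H) ⇒ (H*H*H*H) ⇒ (i*H*H*H) ⇒ (i*i*H*H) ⇒ (i*i*i*H) ⇒ (i*i*i*i)

E ⇒ H   [E → H]
H ⇒ (E)   [H → ( E )]
(E) ⇒ (E*H)   [E → E * H]
(E*H) ⇒ (E*H*H)   [E → E * H]
(E*H*H) ⇒ (E*H*H*H)   [E → E * H]
(E*H*H*H) ⇒ (H*H*H*H)   [E → H]
(H*H*H*H) ⇒ (i*H*H*H)   [H → i]
(i*H*H*H) ⇒ (i*i*H*H)   [H → i]
(i*i*H*H) ⇒ (i*i*i*H)   [H → i]
(i*i*i*H) ⇒ (i*i*i*i)   [H → i]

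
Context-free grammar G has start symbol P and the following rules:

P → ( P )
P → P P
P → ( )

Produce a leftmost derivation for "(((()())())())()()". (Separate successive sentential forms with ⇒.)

P⇒PP⇒PPP⇒(P)PP⇒(PP)PP⇒((P)P)PP⇒((PP)P)PP⇒(((P)P)P)PP⇒(((PP)P)P)PP⇒(((()P)P)P)PP⇒(((()())P)P)PP⇒(((()())())P)PP⇒(((()())())())PP⇒(((()())())())()P⇒(((()())())())()()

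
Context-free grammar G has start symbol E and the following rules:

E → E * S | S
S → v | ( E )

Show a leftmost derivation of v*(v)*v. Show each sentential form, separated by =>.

E => E*S   [E → E * S]
E*S => E*S*S   [E → E * S]
E*S*S => S*S*S   [E → S]
S*S*S => v*S*S   [S → v]
v*S*S => v*(E)*S   [S → ( E )]
v*(E)*S => v*(S)*S   [E → S]
v*(S)*S => v*(v)*S   [S → v]
v*(v)*S => v*(v)*v   [S → v]

E=>E*S=>E*S*S=>S*S*S=>v*S*S=>v*(E)*S=>v*(S)*S=>v*(v)*S=>v*(v)*v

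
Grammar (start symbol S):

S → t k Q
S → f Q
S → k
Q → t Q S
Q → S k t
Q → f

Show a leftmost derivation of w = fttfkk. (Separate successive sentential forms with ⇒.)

S⇒fQ⇒ftQS⇒fttQSS⇒fttfSS⇒fttfkS⇒fttfkk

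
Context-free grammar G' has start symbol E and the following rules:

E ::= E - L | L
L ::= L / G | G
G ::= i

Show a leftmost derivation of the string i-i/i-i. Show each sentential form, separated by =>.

E => E-L => E-L-L => L-L-L => G-L-L => i-L-L => i-L/G-L => i-G/G-L => i-i/G-L => i-i/i-L => i-i/i-G => i-i/i-i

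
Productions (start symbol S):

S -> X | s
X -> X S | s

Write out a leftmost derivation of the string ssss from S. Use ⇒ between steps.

S ⇒ X ⇒ XS ⇒ XSS ⇒ XSSS ⇒ sSSS ⇒ sXSS ⇒ ssSS ⇒ sssS ⇒ ssss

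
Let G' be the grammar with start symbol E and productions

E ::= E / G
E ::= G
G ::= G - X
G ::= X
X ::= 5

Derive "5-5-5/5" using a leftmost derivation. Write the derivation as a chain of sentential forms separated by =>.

E=>E/G=>G/G=>G-X/G=>G-X-X/G=>X-X-X/G=>5-X-X/G=>5-5-X/G=>5-5-5/G=>5-5-5/X=>5-5-5/5

E => E/G   [E ::= E / G]
E/G => G/G   [E ::= G]
G/G => G-X/G   [G ::= G - X]
G-X/G => G-X-X/G   [G ::= G - X]
G-X-X/G => X-X-X/G   [G ::= X]
X-X-X/G => 5-X-X/G   [X ::= 5]
5-X-X/G => 5-5-X/G   [X ::= 5]
5-5-X/G => 5-5-5/G   [X ::= 5]
5-5-5/G => 5-5-5/X   [G ::= X]
5-5-5/X => 5-5-5/5   [X ::= 5]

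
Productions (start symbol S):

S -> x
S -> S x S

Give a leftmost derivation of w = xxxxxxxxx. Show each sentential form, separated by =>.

S => SxS   [S -> S x S]
SxS => SxSxS   [S -> S x S]
SxSxS => SxSxSxS   [S -> S x S]
SxSxSxS => SxSxSxSxS   [S -> S x S]
SxSxSxSxS => xxSxSxSxS   [S -> x]
xxSxSxSxS => xxxxSxSxS   [S -> x]
xxxxSxSxS => xxxxxxSxS   [S -> x]
xxxxxxSxS => xxxxxxxxS   [S -> x]
xxxxxxxxS => xxxxxxxxx   [S -> x]

S=>SxS=>SxSxS=>SxSxSxS=>SxSxSxSxS=>xxSxSxSxS=>xxxxSxSxS=>xxxxxxSxS=>xxxxxxxxS=>xxxxxxxxx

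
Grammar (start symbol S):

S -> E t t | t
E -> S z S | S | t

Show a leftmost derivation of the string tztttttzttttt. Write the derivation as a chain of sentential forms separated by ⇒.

S ⇒ Ett ⇒ Stt ⇒ Etttt ⇒ SzStttt ⇒ EttzStttt ⇒ SzSttzStttt ⇒ tzSttzStttt ⇒ tzEttttzStttt ⇒ tzSttttzStttt ⇒ tztttttzStttt ⇒ tztttttzttttt

S ⇒ Ett   [S -> E t t]
Ett ⇒ Stt   [E -> S]
Stt ⇒ Etttt   [S -> E t t]
Etttt ⇒ SzStttt   [E -> S z S]
SzStttt ⇒ EttzStttt   [S -> E t t]
EttzStttt ⇒ SzSttzStttt   [E -> S z S]
SzSttzStttt ⇒ tzSttzStttt   [S -> t]
tzSttzStttt ⇒ tzEttttzStttt   [S -> E t t]
tzEttttzStttt ⇒ tzSttttzStttt   [E -> S]
tzSttttzStttt ⇒ tztttttzStttt   [S -> t]
tztttttzStttt ⇒ tztttttzttttt   [S -> t]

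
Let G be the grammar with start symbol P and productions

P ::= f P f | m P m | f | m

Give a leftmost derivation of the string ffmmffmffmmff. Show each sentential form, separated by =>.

P => fPf => ffPff => ffmPmff => ffmmPmmff => ffmmfPfmmff => ffmmffPffmmff => ffmmffmffmmff

P => fPf   [P ::= f P f]
fPf => ffPff   [P ::= f P f]
ffPff => ffmPmff   [P ::= m P m]
ffmPmff => ffmmPmmff   [P ::= m P m]
ffmmPmmff => ffmmfPfmmff   [P ::= f P f]
ffmmfPfmmff => ffmmffPffmmff   [P ::= f P f]
ffmmffPffmmff => ffmmffmffmmff   [P ::= m]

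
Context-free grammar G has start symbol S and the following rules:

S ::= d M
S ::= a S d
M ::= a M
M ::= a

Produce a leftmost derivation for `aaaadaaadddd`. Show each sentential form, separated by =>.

S => aSd   [S ::= a S d]
aSd => aaSdd   [S ::= a S d]
aaSdd => aaaSddd   [S ::= a S d]
aaaSddd => aaaaSdddd   [S ::= a S d]
aaaaSdddd => aaaadMdddd   [S ::= d M]
aaaadMdddd => aaaadaMdddd   [M ::= a M]
aaaadaMdddd => aaaadaaMdddd   [M ::= a M]
aaaadaaMdddd => aaaadaaadddd   [M ::= a]

S=>aSd=>aaSdd=>aaaSddd=>aaaaSdddd=>aaaadMdddd=>aaaadaMdddd=>aaaadaaMdddd=>aaaadaaadddd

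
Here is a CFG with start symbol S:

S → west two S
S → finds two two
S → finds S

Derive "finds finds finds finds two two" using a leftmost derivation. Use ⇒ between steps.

S ⇒ finds S ⇒ finds finds S ⇒ finds finds finds S ⇒ finds finds finds finds two two

S ⇒ finds S   [S → finds S]
finds S ⇒ finds finds S   [S → finds S]
finds finds S ⇒ finds finds finds S   [S → finds S]
finds finds finds S ⇒ finds finds finds finds two two   [S → finds two two]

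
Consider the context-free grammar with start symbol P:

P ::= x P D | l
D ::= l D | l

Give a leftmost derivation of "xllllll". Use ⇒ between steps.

P ⇒ xPD   [P ::= x P D]
xPD ⇒ xlD   [P ::= l]
xlD ⇒ xllD   [D ::= l D]
xllD ⇒ xlllD   [D ::= l D]
xlllD ⇒ xllllD   [D ::= l D]
xllllD ⇒ xlllllD   [D ::= l D]
xlllllD ⇒ xllllll   [D ::= l]

P⇒xPD⇒xlD⇒xllD⇒xlllD⇒xllllD⇒xlllllD⇒xllllll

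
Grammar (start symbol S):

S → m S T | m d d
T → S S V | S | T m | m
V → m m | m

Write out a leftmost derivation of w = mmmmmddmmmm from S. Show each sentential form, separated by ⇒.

S ⇒ mST   [S → m S T]
mST ⇒ mmSTT   [S → m S T]
mmSTT ⇒ mmmSTTT   [S → m S T]
mmmSTTT ⇒ mmmmSTTTT   [S → m S T]
mmmmSTTTT ⇒ mmmmmddTTTT   [S → m d d]
mmmmmddTTTT ⇒ mmmmmddmTTT   [T → m]
mmmmmddmTTT ⇒ mmmmmddmmTT   [T → m]
mmmmmddmmTT ⇒ mmmmmddmmmT   [T → m]
mmmmmddmmmT ⇒ mmmmmddmmmm   [T → m]

S⇒mST⇒mmSTT⇒mmmSTTT⇒mmmmSTTTT⇒mmmmmddTTTT⇒mmmmmddmTTT⇒mmmmmddmmTT⇒mmmmmddmmmT⇒mmmmmddmmmm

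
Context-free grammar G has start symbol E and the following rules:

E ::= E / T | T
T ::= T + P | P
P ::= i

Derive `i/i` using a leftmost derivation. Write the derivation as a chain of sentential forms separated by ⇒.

E ⇒ E/T ⇒ T/T ⇒ P/T ⇒ i/T ⇒ i/P ⇒ i/i

E ⇒ E/T   [E ::= E / T]
E/T ⇒ T/T   [E ::= T]
T/T ⇒ P/T   [T ::= P]
P/T ⇒ i/T   [P ::= i]
i/T ⇒ i/P   [T ::= P]
i/P ⇒ i/i   [P ::= i]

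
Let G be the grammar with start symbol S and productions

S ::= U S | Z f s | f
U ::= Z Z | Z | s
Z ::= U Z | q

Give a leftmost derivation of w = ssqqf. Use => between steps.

S=>US=>sS=>sUS=>sZZS=>sUZZS=>ssZZS=>ssqZS=>ssqqS=>ssqqf

S => US   [S ::= U S]
US => sS   [U ::= s]
sS => sUS   [S ::= U S]
sUS => sZZS   [U ::= Z Z]
sZZS => sUZZS   [Z ::= U Z]
sUZZS => ssZZS   [U ::= s]
ssZZS => ssqZS   [Z ::= q]
ssqZS => ssqqS   [Z ::= q]
ssqqS => ssqqf   [S ::= f]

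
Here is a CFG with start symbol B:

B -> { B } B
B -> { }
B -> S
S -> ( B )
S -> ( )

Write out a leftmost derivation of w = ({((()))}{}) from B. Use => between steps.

B=>S=>(B)=>({B}B)=>({S}B)=>({(B)}B)=>({(S)}B)=>({((B))}B)=>({((S))}B)=>({((()))}B)=>({((()))}{})

B => S   [B -> S]
S => (B)   [S -> ( B )]
(B) => ({B}B)   [B -> { B } B]
({B}B) => ({S}B)   [B -> S]
({S}B) => ({(B)}B)   [S -> ( B )]
({(B)}B) => ({(S)}B)   [B -> S]
({(S)}B) => ({((B))}B)   [S -> ( B )]
({((B))}B) => ({((S))}B)   [B -> S]
({((S))}B) => ({((()))}B)   [S -> ( )]
({((()))}B) => ({((()))}{})   [B -> { }]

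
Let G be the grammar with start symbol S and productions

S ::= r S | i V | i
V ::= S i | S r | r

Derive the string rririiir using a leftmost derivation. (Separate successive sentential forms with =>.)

S => rS => rrS => rriV => rriSr => rrirSr => rririVr => rririSir => rririiir

S => rS   [S ::= r S]
rS => rrS   [S ::= r S]
rrS => rriV   [S ::= i V]
rriV => rriSr   [V ::= S r]
rriSr => rrirSr   [S ::= r S]
rrirSr => rririVr   [S ::= i V]
rririVr => rririSir   [V ::= S i]
rririSir => rririiir   [S ::= i]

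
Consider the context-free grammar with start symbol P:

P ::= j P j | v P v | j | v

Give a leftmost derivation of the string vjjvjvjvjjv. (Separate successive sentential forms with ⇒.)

P ⇒ vPv   [P ::= v P v]
vPv ⇒ vjPjv   [P ::= j P j]
vjPjv ⇒ vjjPjjv   [P ::= j P j]
vjjPjjv ⇒ vjjvPvjjv   [P ::= v P v]
vjjvPvjjv ⇒ vjjvjPjvjjv   [P ::= j P j]
vjjvjPjvjjv ⇒ vjjvjvjvjjv   [P ::= v]

P ⇒ vPv ⇒ vjPjv ⇒ vjjPjjv ⇒ vjjvPvjjv ⇒ vjjvjPjvjjv ⇒ vjjvjvjvjjv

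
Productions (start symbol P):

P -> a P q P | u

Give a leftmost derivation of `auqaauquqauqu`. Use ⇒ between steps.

P⇒aPqP⇒auqP⇒auqaPqP⇒auqaaPqPqP⇒auqaauqPqP⇒auqaauquqP⇒auqaauquqaPqP⇒auqaauquqauqP⇒auqaauquqauqu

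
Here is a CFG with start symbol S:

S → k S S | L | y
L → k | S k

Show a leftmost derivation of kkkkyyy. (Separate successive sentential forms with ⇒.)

S ⇒ kSS ⇒ kLS ⇒ kkS ⇒ kkkSS ⇒ kkkkSSS ⇒ kkkkySS ⇒ kkkkyyS ⇒ kkkkyyy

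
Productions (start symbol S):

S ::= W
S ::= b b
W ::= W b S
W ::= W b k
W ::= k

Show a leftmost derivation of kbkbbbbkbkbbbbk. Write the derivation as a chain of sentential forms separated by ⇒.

S ⇒ W ⇒ Wbk ⇒ WbSbk ⇒ WbkbSbk ⇒ WbkbkbSbk ⇒ WbSbkbkbSbk ⇒ WbkbSbkbkbSbk ⇒ kbkbSbkbkbSbk ⇒ kbkbbbbkbkbSbk ⇒ kbkbbbbkbkbbbbk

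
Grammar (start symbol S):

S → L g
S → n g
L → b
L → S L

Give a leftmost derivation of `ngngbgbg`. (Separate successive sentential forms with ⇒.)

S⇒Lg⇒SLg⇒ngLg⇒ngSLg⇒ngngLg⇒ngngSLg⇒ngngLgLg⇒ngngbgLg⇒ngngbgbg

S ⇒ Lg   [S → L g]
Lg ⇒ SLg   [L → S L]
SLg ⇒ ngLg   [S → n g]
ngLg ⇒ ngSLg   [L → S L]
ngSLg ⇒ ngngLg   [S → n g]
ngngLg ⇒ ngngSLg   [L → S L]
ngngSLg ⇒ ngngLgLg   [S → L g]
ngngLgLg ⇒ ngngbgLg   [L → b]
ngngbgLg ⇒ ngngbgbg   [L → b]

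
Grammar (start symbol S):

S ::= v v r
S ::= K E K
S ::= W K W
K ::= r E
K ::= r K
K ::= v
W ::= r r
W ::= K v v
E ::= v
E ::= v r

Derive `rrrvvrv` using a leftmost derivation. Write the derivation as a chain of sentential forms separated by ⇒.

S ⇒ KEK   [S ::= K E K]
KEK ⇒ rKEK   [K ::= r K]
rKEK ⇒ rrKEK   [K ::= r K]
rrKEK ⇒ rrrEEK   [K ::= r E]
rrrEEK ⇒ rrrvEK   [E ::= v]
rrrvEK ⇒ rrrvvK   [E ::= v]
rrrvvK ⇒ rrrvvrK   [K ::= r K]
rrrvvrK ⇒ rrrvvrv   [K ::= v]

S ⇒ KEK ⇒ rKEK ⇒ rrKEK ⇒ rrrEEK ⇒ rrrvEK ⇒ rrrvvK ⇒ rrrvvrK ⇒ rrrvvrv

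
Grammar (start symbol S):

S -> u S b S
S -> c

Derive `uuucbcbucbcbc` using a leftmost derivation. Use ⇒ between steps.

S ⇒ uSbS   [S -> u S b S]
uSbS ⇒ uuSbSbS   [S -> u S b S]
uuSbSbS ⇒ uuuSbSbSbS   [S -> u S b S]
uuuSbSbSbS ⇒ uuucbSbSbS   [S -> c]
uuucbSbSbS ⇒ uuucbcbSbS   [S -> c]
uuucbcbSbS ⇒ uuucbcbuSbSbS   [S -> u S b S]
uuucbcbuSbSbS ⇒ uuucbcbucbSbS   [S -> c]
uuucbcbucbSbS ⇒ uuucbcbucbcbS   [S -> c]
uuucbcbucbcbS ⇒ uuucbcbucbcbc   [S -> c]

S ⇒ uSbS ⇒ uuSbSbS ⇒ uuuSbSbSbS ⇒ uuucbSbSbS ⇒ uuucbcbSbS ⇒ uuucbcbuSbSbS ⇒ uuucbcbucbSbS ⇒ uuucbcbucbcbS ⇒ uuucbcbucbcbc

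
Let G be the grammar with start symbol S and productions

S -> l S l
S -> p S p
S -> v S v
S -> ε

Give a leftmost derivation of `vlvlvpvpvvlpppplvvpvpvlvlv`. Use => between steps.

S => vSv => vlSlv => vlvSvlv => vlvlSlvlv => vlvlvSvlvlv => vlvlvpSpvlvlv => vlvlvpvSvpvlvlv => vlvlvpvpSpvpvlvlv => vlvlvpvpvSvpvpvlvlv => vlvlvpvpvvSvvpvpvlvlv => vlvlvpvpvvlSlvvpvpvlvlv => vlvlvpvpvvlpSplvvpvpvlvlv => vlvlvpvpvvlppSpplvvpvpvlvlv => vlvlvpvpvvlpppplvvpvpvlvlv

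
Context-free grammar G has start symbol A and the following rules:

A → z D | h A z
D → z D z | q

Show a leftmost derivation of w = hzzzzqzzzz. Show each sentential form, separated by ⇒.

A⇒hAz⇒hzDz⇒hzzDzz⇒hzzzDzzz⇒hzzzzDzzzz⇒hzzzzqzzzz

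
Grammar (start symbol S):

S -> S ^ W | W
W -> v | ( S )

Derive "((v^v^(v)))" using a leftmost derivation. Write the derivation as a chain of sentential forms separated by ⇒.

S ⇒ W ⇒ (S) ⇒ (W) ⇒ ((S)) ⇒ ((S^W)) ⇒ ((S^W^W)) ⇒ ((W^W^W)) ⇒ ((v^W^W)) ⇒ ((v^v^W)) ⇒ ((v^v^(S))) ⇒ ((v^v^(W))) ⇒ ((v^v^(v)))

S ⇒ W   [S -> W]
W ⇒ (S)   [W -> ( S )]
(S) ⇒ (W)   [S -> W]
(W) ⇒ ((S))   [W -> ( S )]
((S)) ⇒ ((S^W))   [S -> S ^ W]
((S^W)) ⇒ ((S^W^W))   [S -> S ^ W]
((S^W^W)) ⇒ ((W^W^W))   [S -> W]
((W^W^W)) ⇒ ((v^W^W))   [W -> v]
((v^W^W)) ⇒ ((v^v^W))   [W -> v]
((v^v^W)) ⇒ ((v^v^(S)))   [W -> ( S )]
((v^v^(S))) ⇒ ((v^v^(W)))   [S -> W]
((v^v^(W))) ⇒ ((v^v^(v)))   [W -> v]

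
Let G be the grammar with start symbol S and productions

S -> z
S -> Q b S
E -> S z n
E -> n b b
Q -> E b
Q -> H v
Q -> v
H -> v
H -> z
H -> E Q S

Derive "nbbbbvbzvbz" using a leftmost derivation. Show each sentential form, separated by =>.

S=>QbS=>EbbS=>nbbbbS=>nbbbbQbS=>nbbbbvbS=>nbbbbvbQbS=>nbbbbvbHvbS=>nbbbbvbzvbS=>nbbbbvbzvbz

S => QbS   [S -> Q b S]
QbS => EbbS   [Q -> E b]
EbbS => nbbbbS   [E -> n b b]
nbbbbS => nbbbbQbS   [S -> Q b S]
nbbbbQbS => nbbbbvbS   [Q -> v]
nbbbbvbS => nbbbbvbQbS   [S -> Q b S]
nbbbbvbQbS => nbbbbvbHvbS   [Q -> H v]
nbbbbvbHvbS => nbbbbvbzvbS   [H -> z]
nbbbbvbzvbS => nbbbbvbzvbz   [S -> z]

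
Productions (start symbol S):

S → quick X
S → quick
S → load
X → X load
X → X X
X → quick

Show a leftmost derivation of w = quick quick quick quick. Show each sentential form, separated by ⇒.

S ⇒ quick X ⇒ quick X X ⇒ quick X X X ⇒ quick quick X X ⇒ quick quick quick X ⇒ quick quick quick quick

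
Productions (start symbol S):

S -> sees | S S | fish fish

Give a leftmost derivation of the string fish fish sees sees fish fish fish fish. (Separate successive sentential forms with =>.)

S => S S => fish fish S => fish fish S S => fish fish S S S => fish fish S S S S => fish fish sees S S S => fish fish sees sees S S => fish fish sees sees fish fish S => fish fish sees sees fish fish fish fish

S => S S   [S -> S S]
S S => fish fish S   [S -> fish fish]
fish fish S => fish fish S S   [S -> S S]
fish fish S S => fish fish S S S   [S -> S S]
fish fish S S S => fish fish S S S S   [S -> S S]
fish fish S S S S => fish fish sees S S S   [S -> sees]
fish fish sees S S S => fish fish sees sees S S   [S -> sees]
fish fish sees sees S S => fish fish sees sees fish fish S   [S -> fish fish]
fish fish sees sees fish fish S => fish fish sees sees fish fish fish fish   [S -> fish fish]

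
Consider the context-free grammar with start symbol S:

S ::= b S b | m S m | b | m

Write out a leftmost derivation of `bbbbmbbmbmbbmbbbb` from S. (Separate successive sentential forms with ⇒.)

S ⇒ bSb ⇒ bbSbb ⇒ bbbSbbb ⇒ bbbbSbbbb ⇒ bbbbmSmbbbb ⇒ bbbbmbSbmbbbb ⇒ bbbbmbbSbbmbbbb ⇒ bbbbmbbmSmbbmbbbb ⇒ bbbbmbbmbmbbmbbbb

S ⇒ bSb   [S ::= b S b]
bSb ⇒ bbSbb   [S ::= b S b]
bbSbb ⇒ bbbSbbb   [S ::= b S b]
bbbSbbb ⇒ bbbbSbbbb   [S ::= b S b]
bbbbSbbbb ⇒ bbbbmSmbbbb   [S ::= m S m]
bbbbmSmbbbb ⇒ bbbbmbSbmbbbb   [S ::= b S b]
bbbbmbSbmbbbb ⇒ bbbbmbbSbbmbbbb   [S ::= b S b]
bbbbmbbSbbmbbbb ⇒ bbbbmbbmSmbbmbbbb   [S ::= m S m]
bbbbmbbmSmbbmbbbb ⇒ bbbbmbbmbmbbmbbbb   [S ::= b]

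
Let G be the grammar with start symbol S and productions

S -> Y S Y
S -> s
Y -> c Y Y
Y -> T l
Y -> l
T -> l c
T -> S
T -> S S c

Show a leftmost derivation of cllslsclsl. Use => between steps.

S => YSY => TlSY => SSclSY => YSYSclSY => cYYSYSclSY => clYSYSclSY => cllSYSclSY => cllsYSclSY => cllslSclSY => cllslsclSY => cllslsclsY => cllslsclsl

S => YSY   [S -> Y S Y]
YSY => TlSY   [Y -> T l]
TlSY => SSclSY   [T -> S S c]
SSclSY => YSYSclSY   [S -> Y S Y]
YSYSclSY => cYYSYSclSY   [Y -> c Y Y]
cYYSYSclSY => clYSYSclSY   [Y -> l]
clYSYSclSY => cllSYSclSY   [Y -> l]
cllSYSclSY => cllsYSclSY   [S -> s]
cllsYSclSY => cllslSclSY   [Y -> l]
cllslSclSY => cllslsclSY   [S -> s]
cllslsclSY => cllslsclsY   [S -> s]
cllslsclsY => cllslsclsl   [Y -> l]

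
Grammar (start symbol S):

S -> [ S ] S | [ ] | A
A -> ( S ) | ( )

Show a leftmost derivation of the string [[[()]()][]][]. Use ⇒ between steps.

S⇒[S]S⇒[[S]S]S⇒[[[S]S]S]S⇒[[[A]S]S]S⇒[[[()]S]S]S⇒[[[()]A]S]S⇒[[[()]()]S]S⇒[[[()]()][]]S⇒[[[()]()][]][]

S ⇒ [S]S   [S -> [ S ] S]
[S]S ⇒ [[S]S]S   [S -> [ S ] S]
[[S]S]S ⇒ [[[S]S]S]S   [S -> [ S ] S]
[[[S]S]S]S ⇒ [[[A]S]S]S   [S -> A]
[[[A]S]S]S ⇒ [[[()]S]S]S   [A -> ( )]
[[[()]S]S]S ⇒ [[[()]A]S]S   [S -> A]
[[[()]A]S]S ⇒ [[[()]()]S]S   [A -> ( )]
[[[()]()]S]S ⇒ [[[()]()][]]S   [S -> [ ]]
[[[()]()][]]S ⇒ [[[()]()][]][]   [S -> [ ]]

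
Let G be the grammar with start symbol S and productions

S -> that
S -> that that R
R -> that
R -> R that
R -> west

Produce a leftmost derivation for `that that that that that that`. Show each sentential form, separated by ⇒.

S ⇒ that that R ⇒ that that R that ⇒ that that R that that ⇒ that that R that that that ⇒ that that that that that that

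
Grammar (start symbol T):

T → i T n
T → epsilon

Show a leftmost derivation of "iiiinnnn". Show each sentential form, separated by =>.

T => iTn => iiTnn => iiiTnnn => iiiiTnnnn => iiiinnnn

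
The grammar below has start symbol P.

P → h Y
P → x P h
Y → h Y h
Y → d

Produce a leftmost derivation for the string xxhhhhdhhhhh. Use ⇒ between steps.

P ⇒ xPh   [P → x P h]
xPh ⇒ xxPhh   [P → x P h]
xxPhh ⇒ xxhYhh   [P → h Y]
xxhYhh ⇒ xxhhYhhh   [Y → h Y h]
xxhhYhhh ⇒ xxhhhYhhhh   [Y → h Y h]
xxhhhYhhhh ⇒ xxhhhhYhhhhh   [Y → h Y h]
xxhhhhYhhhhh ⇒ xxhhhhdhhhhh   [Y → d]

P ⇒ xPh ⇒ xxPhh ⇒ xxhYhh ⇒ xxhhYhhh ⇒ xxhhhYhhhh ⇒ xxhhhhYhhhhh ⇒ xxhhhhdhhhhh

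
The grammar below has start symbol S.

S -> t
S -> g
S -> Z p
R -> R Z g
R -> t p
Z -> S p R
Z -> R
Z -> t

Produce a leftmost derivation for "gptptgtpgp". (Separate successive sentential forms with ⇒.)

S ⇒ Zp   [S -> Z p]
Zp ⇒ SpRp   [Z -> S p R]
SpRp ⇒ gpRp   [S -> g]
gpRp ⇒ gpRZgp   [R -> R Z g]
gpRZgp ⇒ gpRZgZgp   [R -> R Z g]
gpRZgZgp ⇒ gptpZgZgp   [R -> t p]
gptpZgZgp ⇒ gptptgZgp   [Z -> t]
gptptgZgp ⇒ gptptgRgp   [Z -> R]
gptptgRgp ⇒ gptptgtpgp   [R -> t p]

S ⇒ Zp ⇒ SpRp ⇒ gpRp ⇒ gpRZgp ⇒ gpRZgZgp ⇒ gptpZgZgp ⇒ gptptgZgp ⇒ gptptgRgp ⇒ gptptgtpgp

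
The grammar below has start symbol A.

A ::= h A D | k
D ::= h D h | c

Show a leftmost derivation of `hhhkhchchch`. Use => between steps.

A => hAD => hhADD => hhhADDD => hhhkDDD => hhhkhDhDD => hhhkhchDD => hhhkhchcD => hhhkhchchDh => hhhkhchchch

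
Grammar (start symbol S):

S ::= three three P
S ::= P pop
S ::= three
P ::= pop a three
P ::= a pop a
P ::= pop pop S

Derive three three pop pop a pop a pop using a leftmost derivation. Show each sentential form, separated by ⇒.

S ⇒ three three P   [S ::= three three P]
three three P ⇒ three three pop pop S   [P ::= pop pop S]
three three pop pop S ⇒ three three pop pop P pop   [S ::= P pop]
three three pop pop P pop ⇒ three three pop pop a pop a pop   [P ::= a pop a]

S ⇒ three three P ⇒ three three pop pop S ⇒ three three pop pop P pop ⇒ three three pop pop a pop a pop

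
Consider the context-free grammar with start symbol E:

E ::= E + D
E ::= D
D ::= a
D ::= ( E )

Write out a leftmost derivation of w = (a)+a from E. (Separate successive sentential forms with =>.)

E => E+D => D+D => (E)+D => (D)+D => (a)+D => (a)+a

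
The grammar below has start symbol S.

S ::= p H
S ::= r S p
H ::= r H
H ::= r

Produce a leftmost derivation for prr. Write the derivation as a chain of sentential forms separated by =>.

S => pH => prH => prr

S => pH   [S ::= p H]
pH => prH   [H ::= r H]
prH => prr   [H ::= r]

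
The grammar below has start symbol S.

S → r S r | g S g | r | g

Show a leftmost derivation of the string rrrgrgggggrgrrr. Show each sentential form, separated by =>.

S => rSr => rrSrr => rrrSrrr => rrrgSgrrr => rrrgrSrgrrr => rrrgrgSgrgrrr => rrrgrggSggrgrrr => rrrgrgggggrgrrr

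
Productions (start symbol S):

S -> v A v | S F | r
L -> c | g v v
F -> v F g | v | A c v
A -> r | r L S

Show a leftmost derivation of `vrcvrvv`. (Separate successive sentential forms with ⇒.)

S ⇒ vAv ⇒ vrLSv ⇒ vrcSv ⇒ vrcvAvv ⇒ vrcvrvv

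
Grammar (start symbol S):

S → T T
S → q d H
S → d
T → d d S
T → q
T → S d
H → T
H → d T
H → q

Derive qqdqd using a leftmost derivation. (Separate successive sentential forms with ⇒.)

S⇒TT⇒qT⇒qSd⇒qqdHd⇒qqdqd

S ⇒ TT   [S → T T]
TT ⇒ qT   [T → q]
qT ⇒ qSd   [T → S d]
qSd ⇒ qqdHd   [S → q d H]
qqdHd ⇒ qqdqd   [H → q]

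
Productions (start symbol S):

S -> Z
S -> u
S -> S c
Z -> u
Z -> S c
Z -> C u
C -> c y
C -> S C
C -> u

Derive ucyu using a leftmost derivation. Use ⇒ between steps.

S ⇒ Z ⇒ Cu ⇒ SCu ⇒ uCu ⇒ ucyu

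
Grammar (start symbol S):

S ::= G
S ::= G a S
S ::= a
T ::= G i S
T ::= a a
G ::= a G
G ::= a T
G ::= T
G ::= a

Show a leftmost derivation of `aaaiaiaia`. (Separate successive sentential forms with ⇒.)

S⇒G⇒aT⇒aGiS⇒aTiS⇒aGiSiS⇒aaGiSiS⇒aaTiSiS⇒aaGiSiSiS⇒aaaiSiSiS⇒aaaiaiSiS⇒aaaiaiaiS⇒aaaiaiaia

S ⇒ G   [S ::= G]
G ⇒ aT   [G ::= a T]
aT ⇒ aGiS   [T ::= G i S]
aGiS ⇒ aTiS   [G ::= T]
aTiS ⇒ aGiSiS   [T ::= G i S]
aGiSiS ⇒ aaGiSiS   [G ::= a G]
aaGiSiS ⇒ aaTiSiS   [G ::= T]
aaTiSiS ⇒ aaGiSiSiS   [T ::= G i S]
aaGiSiSiS ⇒ aaaiSiSiS   [G ::= a]
aaaiSiSiS ⇒ aaaiaiSiS   [S ::= a]
aaaiaiSiS ⇒ aaaiaiaiS   [S ::= a]
aaaiaiaiS ⇒ aaaiaiaia   [S ::= a]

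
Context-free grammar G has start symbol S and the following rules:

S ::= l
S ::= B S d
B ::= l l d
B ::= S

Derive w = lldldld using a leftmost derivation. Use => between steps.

S=>BSd=>SSd=>BSdSd=>lldSdSd=>lldldSd=>lldldld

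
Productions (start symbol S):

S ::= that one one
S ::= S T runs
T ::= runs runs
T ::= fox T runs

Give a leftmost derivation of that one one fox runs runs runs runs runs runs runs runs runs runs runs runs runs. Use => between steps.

S => S T runs => S T runs T runs => S T runs T runs T runs => S T runs T runs T runs T runs => that one one T runs T runs T runs T runs => that one one fox T runs runs T runs T runs T runs => that one one fox runs runs runs runs T runs T runs T runs => that one one fox runs runs runs runs runs runs runs T runs T runs => that one one fox runs runs runs runs runs runs runs runs runs runs T runs => that one one fox runs runs runs runs runs runs runs runs runs runs runs runs runs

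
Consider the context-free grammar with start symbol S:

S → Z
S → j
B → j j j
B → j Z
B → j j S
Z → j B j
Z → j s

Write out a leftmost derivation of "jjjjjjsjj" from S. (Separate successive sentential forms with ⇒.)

S ⇒ Z   [S → Z]
Z ⇒ jBj   [Z → j B j]
jBj ⇒ jjjSj   [B → j j S]
jjjSj ⇒ jjjZj   [S → Z]
jjjZj ⇒ jjjjBjj   [Z → j B j]
jjjjBjj ⇒ jjjjjZjj   [B → j Z]
jjjjjZjj ⇒ jjjjjjsjj   [Z → j s]

S ⇒ Z ⇒ jBj ⇒ jjjSj ⇒ jjjZj ⇒ jjjjBjj ⇒ jjjjjZjj ⇒ jjjjjjsjj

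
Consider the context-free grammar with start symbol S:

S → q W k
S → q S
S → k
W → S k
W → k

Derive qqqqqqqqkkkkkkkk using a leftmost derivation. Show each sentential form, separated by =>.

S=>qWk=>qSkk=>qqSkk=>qqqWkkk=>qqqSkkkk=>qqqqSkkkk=>qqqqqSkkkk=>qqqqqqSkkkk=>qqqqqqqWkkkkk=>qqqqqqqSkkkkkk=>qqqqqqqqWkkkkkkk=>qqqqqqqqkkkkkkkk

S => qWk   [S → q W k]
qWk => qSkk   [W → S k]
qSkk => qqSkk   [S → q S]
qqSkk => qqqWkkk   [S → q W k]
qqqWkkk => qqqSkkkk   [W → S k]
qqqSkkkk => qqqqSkkkk   [S → q S]
qqqqSkkkk => qqqqqSkkkk   [S → q S]
qqqqqSkkkk => qqqqqqSkkkk   [S → q S]
qqqqqqSkkkk => qqqqqqqWkkkkk   [S → q W k]
qqqqqqqWkkkkk => qqqqqqqSkkkkkk   [W → S k]
qqqqqqqSkkkkkk => qqqqqqqqWkkkkkkk   [S → q W k]
qqqqqqqqWkkkkkkk => qqqqqqqqkkkkkkkk   [W → k]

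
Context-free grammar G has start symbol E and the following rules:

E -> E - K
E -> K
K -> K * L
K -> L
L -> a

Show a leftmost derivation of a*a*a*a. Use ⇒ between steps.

E ⇒ K ⇒ K*L ⇒ K*L*L ⇒ K*L*L*L ⇒ L*L*L*L ⇒ a*L*L*L ⇒ a*a*L*L ⇒ a*a*a*L ⇒ a*a*a*a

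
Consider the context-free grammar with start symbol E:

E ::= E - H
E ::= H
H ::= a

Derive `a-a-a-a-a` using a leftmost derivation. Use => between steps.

E => E-H   [E ::= E - H]
E-H => E-H-H   [E ::= E - H]
E-H-H => E-H-H-H   [E ::= E - H]
E-H-H-H => E-H-H-H-H   [E ::= E - H]
E-H-H-H-H => H-H-H-H-H   [E ::= H]
H-H-H-H-H => a-H-H-H-H   [H ::= a]
a-H-H-H-H => a-a-H-H-H   [H ::= a]
a-a-H-H-H => a-a-a-H-H   [H ::= a]
a-a-a-H-H => a-a-a-a-H   [H ::= a]
a-a-a-a-H => a-a-a-a-a   [H ::= a]

E => E-H => E-H-H => E-H-H-H => E-H-H-H-H => H-H-H-H-H => a-H-H-H-H => a-a-H-H-H => a-a-a-H-H => a-a-a-a-H => a-a-a-a-a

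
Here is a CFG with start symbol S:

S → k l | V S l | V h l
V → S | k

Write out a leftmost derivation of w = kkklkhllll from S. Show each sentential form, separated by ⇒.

S ⇒ VSl ⇒ kSl ⇒ kVSll ⇒ kkSll ⇒ kkVSlll ⇒ kkSSlll ⇒ kkklSlll ⇒ kkklVhllll ⇒ kkklkhllll

S ⇒ VSl   [S → V S l]
VSl ⇒ kSl   [V → k]
kSl ⇒ kVSll   [S → V S l]
kVSll ⇒ kkSll   [V → k]
kkSll ⇒ kkVSlll   [S → V S l]
kkVSlll ⇒ kkSSlll   [V → S]
kkSSlll ⇒ kkklSlll   [S → k l]
kkklSlll ⇒ kkklVhllll   [S → V h l]
kkklVhllll ⇒ kkklkhllll   [V → k]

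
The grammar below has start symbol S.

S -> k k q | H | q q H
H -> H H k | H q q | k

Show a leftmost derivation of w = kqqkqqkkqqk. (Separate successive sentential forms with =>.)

S => H => HHk => HHkHk => HqqHkHk => kqqHkHk => kqqHqqkHk => kqqkqqkHk => kqqkqqkHqqk => kqqkqqkkqqk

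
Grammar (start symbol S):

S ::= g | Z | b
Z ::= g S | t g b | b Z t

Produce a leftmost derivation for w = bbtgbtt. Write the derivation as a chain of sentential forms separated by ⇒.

S ⇒ Z ⇒ bZt ⇒ bbZtt ⇒ bbtgbtt

S ⇒ Z   [S ::= Z]
Z ⇒ bZt   [Z ::= b Z t]
bZt ⇒ bbZtt   [Z ::= b Z t]
bbZtt ⇒ bbtgbtt   [Z ::= t g b]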